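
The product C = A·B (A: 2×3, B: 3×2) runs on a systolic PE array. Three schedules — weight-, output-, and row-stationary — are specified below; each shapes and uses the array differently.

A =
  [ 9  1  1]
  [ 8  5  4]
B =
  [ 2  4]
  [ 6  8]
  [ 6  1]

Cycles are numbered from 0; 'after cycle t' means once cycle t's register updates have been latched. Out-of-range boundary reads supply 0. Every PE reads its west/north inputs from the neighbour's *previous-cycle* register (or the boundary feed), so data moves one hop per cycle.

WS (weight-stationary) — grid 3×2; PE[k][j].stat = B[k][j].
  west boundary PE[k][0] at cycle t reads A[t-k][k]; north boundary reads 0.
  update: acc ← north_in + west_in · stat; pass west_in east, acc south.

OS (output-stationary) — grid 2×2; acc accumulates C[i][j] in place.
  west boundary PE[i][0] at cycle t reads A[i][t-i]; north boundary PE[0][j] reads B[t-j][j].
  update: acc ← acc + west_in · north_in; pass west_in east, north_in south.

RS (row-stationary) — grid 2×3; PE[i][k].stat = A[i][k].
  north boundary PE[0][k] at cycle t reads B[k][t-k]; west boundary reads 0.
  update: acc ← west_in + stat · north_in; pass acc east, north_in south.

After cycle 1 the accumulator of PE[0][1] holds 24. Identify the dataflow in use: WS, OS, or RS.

dataflow = RS

WS (3×2 grid), PE[0][1]:
  c0 r0c1: 0 / 0 / 0
  c1 r0c1: 36 / 9 / 36
OS (2×2 grid), PE[0][1]:
  c0 r0c1: 0 / 0 / 0
  c1 r0c1: 36 / 9 / 4
RS (2×3 grid), PE[0][1]:
  c0 r0c1: 0 / 0 / 0
  c1 r0c1: 24 / 24 / 6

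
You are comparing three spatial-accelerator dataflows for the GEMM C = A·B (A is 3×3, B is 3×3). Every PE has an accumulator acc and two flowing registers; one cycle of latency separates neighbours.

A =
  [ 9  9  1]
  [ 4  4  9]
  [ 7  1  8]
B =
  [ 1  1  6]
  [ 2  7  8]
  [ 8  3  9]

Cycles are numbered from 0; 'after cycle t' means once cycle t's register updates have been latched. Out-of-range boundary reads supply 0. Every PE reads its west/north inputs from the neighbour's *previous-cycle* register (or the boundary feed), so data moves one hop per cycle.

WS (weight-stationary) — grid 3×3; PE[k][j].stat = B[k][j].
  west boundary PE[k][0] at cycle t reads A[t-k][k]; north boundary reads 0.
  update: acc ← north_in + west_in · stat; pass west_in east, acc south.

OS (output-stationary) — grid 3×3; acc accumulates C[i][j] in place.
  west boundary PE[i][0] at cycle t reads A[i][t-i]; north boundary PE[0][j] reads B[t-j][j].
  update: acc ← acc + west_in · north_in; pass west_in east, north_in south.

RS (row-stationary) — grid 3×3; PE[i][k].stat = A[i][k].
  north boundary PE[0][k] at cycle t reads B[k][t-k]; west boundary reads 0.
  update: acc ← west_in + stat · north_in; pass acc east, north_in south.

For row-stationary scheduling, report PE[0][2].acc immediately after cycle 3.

RS on a 3×3 grid — tracing PE[0][2] and its feeders:
  @0  [0,1]  acc 0  |  →0  ↓0
  @0  [0,2]  acc 0  |  →0  ↓0
  @1  [0,1]  acc 27  |  →27  ↓2
  @1  [0,2]  acc 0  |  →0  ↓0
  @2  [0,1]  acc 72  |  →72  ↓7
  @2  [0,2]  acc 35  |  →35  ↓8
  @3  [0,1]  acc 126  |  →126  ↓8
  @3  [0,2]  acc 75  |  →75  ↓3

PE[0][2].acc = 75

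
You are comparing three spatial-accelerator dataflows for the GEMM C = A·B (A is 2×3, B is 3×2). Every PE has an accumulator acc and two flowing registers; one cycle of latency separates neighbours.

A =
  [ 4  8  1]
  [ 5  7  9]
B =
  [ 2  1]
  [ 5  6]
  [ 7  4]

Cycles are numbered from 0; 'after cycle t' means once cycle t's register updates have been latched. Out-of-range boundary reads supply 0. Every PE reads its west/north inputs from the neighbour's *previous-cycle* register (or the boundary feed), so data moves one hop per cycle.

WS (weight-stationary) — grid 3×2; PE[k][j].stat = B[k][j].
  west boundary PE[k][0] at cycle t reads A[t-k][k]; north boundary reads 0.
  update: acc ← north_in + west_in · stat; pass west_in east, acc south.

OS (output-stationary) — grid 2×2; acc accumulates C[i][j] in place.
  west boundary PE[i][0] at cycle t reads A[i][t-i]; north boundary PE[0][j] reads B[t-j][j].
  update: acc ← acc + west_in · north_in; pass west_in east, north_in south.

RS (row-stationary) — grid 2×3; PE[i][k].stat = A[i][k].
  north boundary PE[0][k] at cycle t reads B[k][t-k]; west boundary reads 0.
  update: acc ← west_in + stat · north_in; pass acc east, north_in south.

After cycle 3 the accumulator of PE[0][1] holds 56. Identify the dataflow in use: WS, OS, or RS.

WS (3×2 grid), PE[0][1]:
  cycle 0: PE[0][1] → acc 0, east 0, south 0
  cycle 1: PE[0][1] → acc 4, east 4, south 4
  cycle 2: PE[0][1] → acc 5, east 5, south 5
  cycle 3: PE[0][1] → acc 0, east 0, south 0
OS (2×2 grid), PE[0][1]:
  cycle 0: PE[0][1] → acc 0, east 0, south 0
  cycle 1: PE[0][1] → acc 4, east 4, south 1
  cycle 2: PE[0][1] → acc 52, east 8, south 6
  cycle 3: PE[0][1] → acc 56, east 1, south 4
RS (2×3 grid), PE[0][1]:
  cycle 0: PE[0][1] → acc 0, east 0, south 0
  cycle 1: PE[0][1] → acc 48, east 48, south 5
  cycle 2: PE[0][1] → acc 52, east 52, south 6
  cycle 3: PE[0][1] → acc 0, east 0, south 0

dataflow = OS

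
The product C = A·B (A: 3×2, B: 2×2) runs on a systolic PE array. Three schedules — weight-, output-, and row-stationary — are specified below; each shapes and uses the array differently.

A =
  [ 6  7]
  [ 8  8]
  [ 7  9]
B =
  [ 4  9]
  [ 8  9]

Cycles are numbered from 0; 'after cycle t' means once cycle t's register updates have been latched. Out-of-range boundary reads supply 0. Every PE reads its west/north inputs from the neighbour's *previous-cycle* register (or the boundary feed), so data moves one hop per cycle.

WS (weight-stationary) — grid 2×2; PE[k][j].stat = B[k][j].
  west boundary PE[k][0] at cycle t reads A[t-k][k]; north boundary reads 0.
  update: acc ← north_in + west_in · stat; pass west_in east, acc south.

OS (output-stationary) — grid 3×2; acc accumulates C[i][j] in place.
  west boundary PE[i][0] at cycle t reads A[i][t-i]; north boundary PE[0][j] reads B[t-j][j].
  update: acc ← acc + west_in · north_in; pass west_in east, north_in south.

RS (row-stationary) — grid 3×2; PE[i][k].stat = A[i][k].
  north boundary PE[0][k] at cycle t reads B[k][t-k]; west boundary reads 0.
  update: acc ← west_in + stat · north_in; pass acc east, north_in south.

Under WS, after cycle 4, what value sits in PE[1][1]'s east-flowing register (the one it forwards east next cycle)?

WS on a 2×2 grid — tracing PE[1][1] and its feeders:
  t=0 PE[0][1]: acc=0 h=0 v=0
  t=0 PE[1][0]: acc=0 h=0 v=0
  t=0 PE[1][1]: acc=0 h=0 v=0
  t=1 PE[0][1]: acc=54 h=6 v=54
  t=1 PE[1][0]: acc=80 h=7 v=80
  t=1 PE[1][1]: acc=0 h=0 v=0
  t=2 PE[0][1]: acc=72 h=8 v=72
  t=2 PE[1][0]: acc=96 h=8 v=96
  t=2 PE[1][1]: acc=117 h=7 v=117
  t=3 PE[0][1]: acc=63 h=7 v=63
  t=3 PE[1][0]: acc=100 h=9 v=100
  t=3 PE[1][1]: acc=144 h=8 v=144
  t=4 PE[0][1]: acc=0 h=0 v=0
  t=4 PE[1][0]: acc=0 h=0 v=0
  t=4 PE[1][1]: acc=144 h=9 v=144

register = 9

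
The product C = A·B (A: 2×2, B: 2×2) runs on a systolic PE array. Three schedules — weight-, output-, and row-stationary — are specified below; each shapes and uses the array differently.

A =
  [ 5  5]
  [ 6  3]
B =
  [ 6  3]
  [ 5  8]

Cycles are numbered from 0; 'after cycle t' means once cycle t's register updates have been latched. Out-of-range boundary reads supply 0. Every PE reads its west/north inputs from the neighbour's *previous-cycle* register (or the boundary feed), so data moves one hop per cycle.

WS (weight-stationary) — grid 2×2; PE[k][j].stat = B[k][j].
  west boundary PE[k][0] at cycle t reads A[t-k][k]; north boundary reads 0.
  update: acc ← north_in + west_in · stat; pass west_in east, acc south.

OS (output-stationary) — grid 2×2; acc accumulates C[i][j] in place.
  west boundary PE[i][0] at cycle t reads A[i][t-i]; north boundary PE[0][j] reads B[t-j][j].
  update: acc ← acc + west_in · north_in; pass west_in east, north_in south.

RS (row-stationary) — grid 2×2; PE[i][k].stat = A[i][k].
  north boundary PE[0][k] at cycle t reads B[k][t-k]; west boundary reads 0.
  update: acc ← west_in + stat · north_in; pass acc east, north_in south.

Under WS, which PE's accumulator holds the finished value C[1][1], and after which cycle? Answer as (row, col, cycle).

(row, col, cycle) = (1, 1, 3)

WS: C[1][1] accumulates in PE[1][1]:
  cycle 0: PE[1][1] → acc 0, east 0, south 0
  cycle 1: PE[1][1] → acc 0, east 0, south 0
  cycle 2: PE[1][1] → acc 55, east 5, south 55
  cycle 3: PE[1][1] → acc 42, east 3, south 42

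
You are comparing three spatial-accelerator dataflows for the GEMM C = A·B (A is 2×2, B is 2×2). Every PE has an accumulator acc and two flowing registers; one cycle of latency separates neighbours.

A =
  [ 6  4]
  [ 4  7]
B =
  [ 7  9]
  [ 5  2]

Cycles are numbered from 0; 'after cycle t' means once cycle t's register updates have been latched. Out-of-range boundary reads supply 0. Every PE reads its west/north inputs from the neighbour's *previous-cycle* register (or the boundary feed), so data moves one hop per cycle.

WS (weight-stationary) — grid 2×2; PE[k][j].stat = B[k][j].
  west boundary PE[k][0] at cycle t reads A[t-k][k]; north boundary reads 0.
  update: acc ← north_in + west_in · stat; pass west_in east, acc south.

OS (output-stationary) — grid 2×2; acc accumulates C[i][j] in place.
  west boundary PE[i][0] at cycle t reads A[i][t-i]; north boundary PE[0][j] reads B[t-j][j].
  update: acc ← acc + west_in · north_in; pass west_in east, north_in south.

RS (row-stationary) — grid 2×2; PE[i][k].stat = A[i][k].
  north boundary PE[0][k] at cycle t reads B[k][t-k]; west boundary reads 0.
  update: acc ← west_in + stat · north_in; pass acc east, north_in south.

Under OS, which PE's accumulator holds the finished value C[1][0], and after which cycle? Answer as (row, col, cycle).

OS: C[1][0] accumulates in PE[1][0]:
  after 0 — PE[1][0] acc=0, pass-E 0, pass-S 0
  after 1 — PE[1][0] acc=28, pass-E 4, pass-S 7
  after 2 — PE[1][0] acc=63, pass-E 7, pass-S 5

(row, col, cycle) = (1, 0, 2)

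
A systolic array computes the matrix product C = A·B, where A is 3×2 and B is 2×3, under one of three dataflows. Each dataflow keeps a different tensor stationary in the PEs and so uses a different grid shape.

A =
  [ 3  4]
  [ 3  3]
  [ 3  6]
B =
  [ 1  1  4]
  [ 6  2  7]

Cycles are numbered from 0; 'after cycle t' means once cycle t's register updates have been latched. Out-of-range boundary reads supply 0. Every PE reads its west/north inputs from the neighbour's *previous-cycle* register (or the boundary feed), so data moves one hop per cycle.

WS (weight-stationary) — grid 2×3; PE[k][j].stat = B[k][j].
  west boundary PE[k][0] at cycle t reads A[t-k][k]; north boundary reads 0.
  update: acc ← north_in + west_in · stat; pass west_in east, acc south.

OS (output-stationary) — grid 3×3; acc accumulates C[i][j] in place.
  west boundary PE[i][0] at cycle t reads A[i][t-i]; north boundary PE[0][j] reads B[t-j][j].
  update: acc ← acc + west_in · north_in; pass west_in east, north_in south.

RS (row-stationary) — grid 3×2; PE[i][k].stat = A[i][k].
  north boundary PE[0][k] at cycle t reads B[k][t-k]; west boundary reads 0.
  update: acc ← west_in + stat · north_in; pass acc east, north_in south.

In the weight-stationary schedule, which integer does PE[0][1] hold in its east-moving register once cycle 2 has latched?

register = 3

WS 2×3: PE[0][1] cycle-by-cycle (with neighbour feeds):
  [0] (0,0) acc=3 (h:3 v:3)
  [0] (0,1) acc=0 (h:0 v:0)
  [1] (0,0) acc=3 (h:3 v:3)
  [1] (0,1) acc=3 (h:3 v:3)
  [2] (0,0) acc=3 (h:3 v:3)
  [2] (0,1) acc=3 (h:3 v:3)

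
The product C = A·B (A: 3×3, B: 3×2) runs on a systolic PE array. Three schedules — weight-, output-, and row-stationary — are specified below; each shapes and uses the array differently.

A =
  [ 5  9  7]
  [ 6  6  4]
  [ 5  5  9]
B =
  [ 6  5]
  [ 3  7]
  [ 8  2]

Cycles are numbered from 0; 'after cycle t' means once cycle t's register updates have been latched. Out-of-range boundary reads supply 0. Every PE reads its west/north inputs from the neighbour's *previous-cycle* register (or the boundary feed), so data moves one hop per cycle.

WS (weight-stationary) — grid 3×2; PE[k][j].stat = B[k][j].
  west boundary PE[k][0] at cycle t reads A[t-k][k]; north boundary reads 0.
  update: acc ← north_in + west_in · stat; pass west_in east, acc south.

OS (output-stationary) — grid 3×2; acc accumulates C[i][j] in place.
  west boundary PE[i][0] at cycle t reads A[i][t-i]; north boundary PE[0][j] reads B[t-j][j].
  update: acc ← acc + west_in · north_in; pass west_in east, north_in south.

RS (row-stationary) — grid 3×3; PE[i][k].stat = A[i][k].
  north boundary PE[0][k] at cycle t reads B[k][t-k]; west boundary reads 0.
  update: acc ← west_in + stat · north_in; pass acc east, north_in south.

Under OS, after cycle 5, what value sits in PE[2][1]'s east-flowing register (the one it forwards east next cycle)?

register = 9

Tracing OS — 3×2 array, target PE[2][1]:
  cycle 0: PE[1][1] → acc 0, east 0, south 0
  cycle 0: PE[2][0] → acc 0, east 0, south 0
  cycle 0: PE[2][1] → acc 0, east 0, south 0
  cycle 1: PE[1][1] → acc 0, east 0, south 0
  cycle 1: PE[2][0] → acc 0, east 0, south 0
  cycle 1: PE[2][1] → acc 0, east 0, south 0
  cycle 2: PE[1][1] → acc 30, east 6, south 5
  cycle 2: PE[2][0] → acc 30, east 5, south 6
  cycle 2: PE[2][1] → acc 0, east 0, south 0
  cycle 3: PE[1][1] → acc 72, east 6, south 7
  cycle 3: PE[2][0] → acc 45, east 5, south 3
  cycle 3: PE[2][1] → acc 25, east 5, south 5
  cycle 4: PE[1][1] → acc 80, east 4, south 2
  cycle 4: PE[2][0] → acc 117, east 9, south 8
  cycle 4: PE[2][1] → acc 60, east 5, south 7
  cycle 5: PE[1][1] → acc 80, east 0, south 0
  cycle 5: PE[2][0] → acc 117, east 0, south 0
  cycle 5: PE[2][1] → acc 78, east 9, south 2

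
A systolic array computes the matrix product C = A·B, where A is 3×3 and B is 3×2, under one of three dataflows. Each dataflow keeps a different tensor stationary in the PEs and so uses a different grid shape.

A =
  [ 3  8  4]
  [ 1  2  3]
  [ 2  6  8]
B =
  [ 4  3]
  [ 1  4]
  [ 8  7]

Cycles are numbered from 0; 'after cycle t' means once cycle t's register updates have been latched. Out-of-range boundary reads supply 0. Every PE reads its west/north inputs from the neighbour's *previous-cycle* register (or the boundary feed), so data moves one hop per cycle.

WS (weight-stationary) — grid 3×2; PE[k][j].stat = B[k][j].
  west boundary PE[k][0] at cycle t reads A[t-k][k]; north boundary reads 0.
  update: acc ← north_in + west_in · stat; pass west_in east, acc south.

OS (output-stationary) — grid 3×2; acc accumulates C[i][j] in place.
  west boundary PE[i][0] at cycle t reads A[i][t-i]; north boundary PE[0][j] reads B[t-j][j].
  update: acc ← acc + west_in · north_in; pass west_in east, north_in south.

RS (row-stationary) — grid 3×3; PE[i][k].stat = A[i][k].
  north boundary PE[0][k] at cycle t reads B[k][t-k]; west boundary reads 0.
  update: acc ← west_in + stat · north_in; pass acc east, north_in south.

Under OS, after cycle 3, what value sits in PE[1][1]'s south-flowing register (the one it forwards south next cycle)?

Tracing OS — 3×2 array, target PE[1][1]:
  after 0 — PE[0][1] acc=0, pass-E 0, pass-S 0
  after 0 — PE[1][0] acc=0, pass-E 0, pass-S 0
  after 0 — PE[1][1] acc=0, pass-E 0, pass-S 0
  after 1 — PE[0][1] acc=9, pass-E 3, pass-S 3
  after 1 — PE[1][0] acc=4, pass-E 1, pass-S 4
  after 1 — PE[1][1] acc=0, pass-E 0, pass-S 0
  after 2 — PE[0][1] acc=41, pass-E 8, pass-S 4
  after 2 — PE[1][0] acc=6, pass-E 2, pass-S 1
  after 2 — PE[1][1] acc=3, pass-E 1, pass-S 3
  after 3 — PE[0][1] acc=69, pass-E 4, pass-S 7
  after 3 — PE[1][0] acc=30, pass-E 3, pass-S 8
  after 3 — PE[1][1] acc=11, pass-E 2, pass-S 4

register = 4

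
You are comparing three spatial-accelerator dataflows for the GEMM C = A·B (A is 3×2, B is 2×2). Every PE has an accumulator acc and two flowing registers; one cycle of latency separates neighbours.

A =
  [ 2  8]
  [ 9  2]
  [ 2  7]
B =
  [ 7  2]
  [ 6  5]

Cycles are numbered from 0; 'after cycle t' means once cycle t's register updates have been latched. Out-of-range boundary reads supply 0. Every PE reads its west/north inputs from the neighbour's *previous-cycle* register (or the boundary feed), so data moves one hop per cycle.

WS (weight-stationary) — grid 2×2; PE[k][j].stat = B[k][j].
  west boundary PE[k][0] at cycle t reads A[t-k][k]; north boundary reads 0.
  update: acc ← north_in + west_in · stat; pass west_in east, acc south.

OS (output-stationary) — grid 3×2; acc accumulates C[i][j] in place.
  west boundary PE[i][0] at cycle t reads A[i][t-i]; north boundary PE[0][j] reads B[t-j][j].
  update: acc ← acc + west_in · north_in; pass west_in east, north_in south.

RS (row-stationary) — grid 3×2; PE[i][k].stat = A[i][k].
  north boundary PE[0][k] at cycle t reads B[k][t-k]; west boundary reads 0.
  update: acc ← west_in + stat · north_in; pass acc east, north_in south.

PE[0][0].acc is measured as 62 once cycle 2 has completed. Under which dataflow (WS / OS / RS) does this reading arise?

dataflow = OS

WS [2×2] PE[0][0] across cycles:
  [0] (0,0) acc=14 (h:2 v:14)
  [1] (0,0) acc=63 (h:9 v:63)
  [2] (0,0) acc=14 (h:2 v:14)
OS [3×2] PE[0][0] across cycles:
  [0] (0,0) acc=14 (h:2 v:7)
  [1] (0,0) acc=62 (h:8 v:6)
  [2] (0,0) acc=62 (h:0 v:0)
RS [3×2] PE[0][0] across cycles:
  [0] (0,0) acc=14 (h:14 v:7)
  [1] (0,0) acc=4 (h:4 v:2)
  [2] (0,0) acc=0 (h:0 v:0)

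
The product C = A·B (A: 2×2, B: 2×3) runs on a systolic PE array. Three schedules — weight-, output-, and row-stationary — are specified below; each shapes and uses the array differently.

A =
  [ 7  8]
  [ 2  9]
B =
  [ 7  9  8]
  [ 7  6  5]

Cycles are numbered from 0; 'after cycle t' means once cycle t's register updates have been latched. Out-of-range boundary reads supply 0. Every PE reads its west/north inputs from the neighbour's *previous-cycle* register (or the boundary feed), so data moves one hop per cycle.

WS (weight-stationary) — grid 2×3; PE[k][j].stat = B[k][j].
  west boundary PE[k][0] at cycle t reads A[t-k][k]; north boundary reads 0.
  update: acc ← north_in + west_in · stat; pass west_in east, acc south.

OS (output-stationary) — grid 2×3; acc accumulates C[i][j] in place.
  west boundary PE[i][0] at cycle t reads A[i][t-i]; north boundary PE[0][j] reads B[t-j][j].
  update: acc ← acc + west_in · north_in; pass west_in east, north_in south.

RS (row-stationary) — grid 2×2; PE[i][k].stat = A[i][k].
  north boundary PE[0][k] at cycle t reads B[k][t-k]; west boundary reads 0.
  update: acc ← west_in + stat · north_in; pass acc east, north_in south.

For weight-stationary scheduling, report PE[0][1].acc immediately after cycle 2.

WS (2×3). Following PE[0][1] plus its west/north inputs:
  [0] (0,0) acc=49 (h:7 v:49)
  [0] (0,1) acc=0 (h:0 v:0)
  [1] (0,0) acc=14 (h:2 v:14)
  [1] (0,1) acc=63 (h:7 v:63)
  [2] (0,0) acc=0 (h:0 v:0)
  [2] (0,1) acc=18 (h:2 v:18)

PE[0][1].acc = 18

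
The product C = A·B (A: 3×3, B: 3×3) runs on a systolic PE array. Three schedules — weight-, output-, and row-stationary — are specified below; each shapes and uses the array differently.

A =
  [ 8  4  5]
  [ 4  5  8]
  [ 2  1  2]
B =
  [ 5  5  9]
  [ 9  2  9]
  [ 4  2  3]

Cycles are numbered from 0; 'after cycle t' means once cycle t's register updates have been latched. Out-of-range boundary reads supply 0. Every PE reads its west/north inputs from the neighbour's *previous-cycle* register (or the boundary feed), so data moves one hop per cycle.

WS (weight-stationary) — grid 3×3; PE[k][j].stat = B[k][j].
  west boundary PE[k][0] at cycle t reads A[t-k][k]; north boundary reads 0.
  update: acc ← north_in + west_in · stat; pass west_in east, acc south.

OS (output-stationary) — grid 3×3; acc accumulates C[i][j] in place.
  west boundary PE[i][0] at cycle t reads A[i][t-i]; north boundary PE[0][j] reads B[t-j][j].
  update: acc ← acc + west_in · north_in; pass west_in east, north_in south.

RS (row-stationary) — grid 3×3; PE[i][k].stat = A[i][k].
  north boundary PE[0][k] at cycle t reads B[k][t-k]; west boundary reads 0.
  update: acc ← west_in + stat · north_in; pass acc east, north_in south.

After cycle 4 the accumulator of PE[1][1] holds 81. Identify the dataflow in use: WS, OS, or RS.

Under WS (3×3), PE[1][1]:
  c0 r1c1: 0 / 0 / 0
  c1 r1c1: 0 / 0 / 0
  c2 r1c1: 48 / 4 / 48
  c3 r1c1: 30 / 5 / 30
  c4 r1c1: 12 / 1 / 12
Under OS (3×3), PE[1][1]:
  c0 r1c1: 0 / 0 / 0
  c1 r1c1: 0 / 0 / 0
  c2 r1c1: 20 / 4 / 5
  c3 r1c1: 30 / 5 / 2
  c4 r1c1: 46 / 8 / 2
Under RS (3×3), PE[1][1]:
  c0 r1c1: 0 / 0 / 0
  c1 r1c1: 0 / 0 / 0
  c2 r1c1: 65 / 65 / 9
  c3 r1c1: 30 / 30 / 2
  c4 r1c1: 81 / 81 / 9

dataflow = RS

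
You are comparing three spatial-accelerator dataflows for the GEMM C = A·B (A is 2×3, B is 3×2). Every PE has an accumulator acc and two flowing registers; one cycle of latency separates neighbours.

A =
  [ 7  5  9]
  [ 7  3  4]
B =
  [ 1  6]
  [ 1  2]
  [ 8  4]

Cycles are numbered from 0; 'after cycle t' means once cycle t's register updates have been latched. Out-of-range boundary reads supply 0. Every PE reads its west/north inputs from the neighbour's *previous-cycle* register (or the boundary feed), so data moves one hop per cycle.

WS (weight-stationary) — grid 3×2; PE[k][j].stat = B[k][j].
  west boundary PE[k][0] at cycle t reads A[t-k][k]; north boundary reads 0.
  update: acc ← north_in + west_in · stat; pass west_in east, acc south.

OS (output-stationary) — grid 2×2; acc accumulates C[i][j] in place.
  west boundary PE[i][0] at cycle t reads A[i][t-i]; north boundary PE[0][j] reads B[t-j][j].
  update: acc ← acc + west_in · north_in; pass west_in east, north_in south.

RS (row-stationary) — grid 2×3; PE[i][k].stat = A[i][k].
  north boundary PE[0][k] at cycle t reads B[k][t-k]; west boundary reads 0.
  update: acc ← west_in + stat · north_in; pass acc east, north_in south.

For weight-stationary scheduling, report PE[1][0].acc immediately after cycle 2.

PE[1][0].acc = 10

WS 3×2: PE[1][0] cycle-by-cycle (with neighbour feeds):
  step 0 · PE0,0: acc=7; fwd→7 fwd↓7
  step 0 · PE1,0: acc=0; fwd→0 fwd↓0
  step 1 · PE0,0: acc=7; fwd→7 fwd↓7
  step 1 · PE1,0: acc=12; fwd→5 fwd↓12
  step 2 · PE0,0: acc=0; fwd→0 fwd↓0
  step 2 · PE1,0: acc=10; fwd→3 fwd↓10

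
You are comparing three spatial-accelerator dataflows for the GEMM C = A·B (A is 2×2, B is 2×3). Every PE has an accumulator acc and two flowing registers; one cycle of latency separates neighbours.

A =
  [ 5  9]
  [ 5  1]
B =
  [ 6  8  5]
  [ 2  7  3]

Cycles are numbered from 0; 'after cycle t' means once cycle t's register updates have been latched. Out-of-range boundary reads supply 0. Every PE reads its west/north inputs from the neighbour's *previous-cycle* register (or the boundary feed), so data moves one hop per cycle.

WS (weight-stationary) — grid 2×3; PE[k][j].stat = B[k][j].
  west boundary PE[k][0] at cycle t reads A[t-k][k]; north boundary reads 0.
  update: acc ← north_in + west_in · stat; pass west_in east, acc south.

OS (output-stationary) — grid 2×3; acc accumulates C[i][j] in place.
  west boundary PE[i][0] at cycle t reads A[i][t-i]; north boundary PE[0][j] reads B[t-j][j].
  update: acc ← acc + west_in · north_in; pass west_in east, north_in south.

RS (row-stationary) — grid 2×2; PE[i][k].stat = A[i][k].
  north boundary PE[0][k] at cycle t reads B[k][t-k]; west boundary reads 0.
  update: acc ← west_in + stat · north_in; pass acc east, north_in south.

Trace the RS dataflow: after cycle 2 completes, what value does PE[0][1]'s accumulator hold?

PE[0][1].acc = 103

Tracing RS — 2×2 array, target PE[0][1]:
  0: (0,0).acc=30  regs=<30,6>
  0: (0,1).acc=0  regs=<0,0>
  1: (0,0).acc=40  regs=<40,8>
  1: (0,1).acc=48  regs=<48,2>
  2: (0,0).acc=25  regs=<25,5>
  2: (0,1).acc=103  regs=<103,7>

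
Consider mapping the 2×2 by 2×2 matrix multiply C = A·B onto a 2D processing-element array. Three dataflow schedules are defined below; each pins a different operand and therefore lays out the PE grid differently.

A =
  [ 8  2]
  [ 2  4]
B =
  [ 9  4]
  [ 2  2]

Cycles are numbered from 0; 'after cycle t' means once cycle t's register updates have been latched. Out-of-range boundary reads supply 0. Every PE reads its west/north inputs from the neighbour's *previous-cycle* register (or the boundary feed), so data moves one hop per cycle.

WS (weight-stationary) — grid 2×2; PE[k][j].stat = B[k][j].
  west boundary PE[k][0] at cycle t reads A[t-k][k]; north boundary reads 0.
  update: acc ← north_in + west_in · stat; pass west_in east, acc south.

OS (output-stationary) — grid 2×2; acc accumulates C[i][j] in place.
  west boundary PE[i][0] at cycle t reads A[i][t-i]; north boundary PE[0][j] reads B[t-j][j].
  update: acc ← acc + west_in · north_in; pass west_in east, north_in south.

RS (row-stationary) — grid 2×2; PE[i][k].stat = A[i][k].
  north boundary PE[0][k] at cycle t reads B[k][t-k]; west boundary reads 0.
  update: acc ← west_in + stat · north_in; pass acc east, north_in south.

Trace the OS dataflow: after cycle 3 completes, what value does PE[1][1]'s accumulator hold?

OS on a 2×2 grid — tracing PE[1][1] and its feeders:
  step 0 · PE0,1: acc=0; fwd→0 fwd↓0
  step 0 · PE1,0: acc=0; fwd→0 fwd↓0
  step 0 · PE1,1: acc=0; fwd→0 fwd↓0
  step 1 · PE0,1: acc=32; fwd→8 fwd↓4
  step 1 · PE1,0: acc=18; fwd→2 fwd↓9
  step 1 · PE1,1: acc=0; fwd→0 fwd↓0
  step 2 · PE0,1: acc=36; fwd→2 fwd↓2
  step 2 · PE1,0: acc=26; fwd→4 fwd↓2
  step 2 · PE1,1: acc=8; fwd→2 fwd↓4
  step 3 · PE0,1: acc=36; fwd→0 fwd↓0
  step 3 · PE1,0: acc=26; fwd→0 fwd↓0
  step 3 · PE1,1: acc=16; fwd→4 fwd↓2

PE[1][1].acc = 16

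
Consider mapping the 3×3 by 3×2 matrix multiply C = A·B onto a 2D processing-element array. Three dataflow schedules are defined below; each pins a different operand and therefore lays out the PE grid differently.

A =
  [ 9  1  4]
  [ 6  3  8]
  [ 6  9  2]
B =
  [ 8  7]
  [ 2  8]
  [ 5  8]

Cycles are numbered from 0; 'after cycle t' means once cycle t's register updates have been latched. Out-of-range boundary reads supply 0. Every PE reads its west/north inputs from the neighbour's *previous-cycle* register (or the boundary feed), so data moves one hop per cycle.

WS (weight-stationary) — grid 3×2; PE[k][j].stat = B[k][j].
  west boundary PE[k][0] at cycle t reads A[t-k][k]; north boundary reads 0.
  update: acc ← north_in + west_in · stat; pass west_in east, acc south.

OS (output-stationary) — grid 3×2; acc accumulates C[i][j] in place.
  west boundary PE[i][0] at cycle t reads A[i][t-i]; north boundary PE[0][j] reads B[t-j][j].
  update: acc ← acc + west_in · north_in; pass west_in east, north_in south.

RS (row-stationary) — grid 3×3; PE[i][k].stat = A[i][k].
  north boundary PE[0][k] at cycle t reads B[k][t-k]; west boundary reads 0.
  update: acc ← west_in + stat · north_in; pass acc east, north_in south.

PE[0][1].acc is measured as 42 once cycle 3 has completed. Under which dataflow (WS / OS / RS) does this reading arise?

dataflow = WS

WS [3×2] PE[0][1] across cycles:
  t=0 PE[0][1]: acc=0 h=0 v=0
  t=1 PE[0][1]: acc=63 h=9 v=63
  t=2 PE[0][1]: acc=42 h=6 v=42
  t=3 PE[0][1]: acc=42 h=6 v=42
OS [3×2] PE[0][1] across cycles:
  t=0 PE[0][1]: acc=0 h=0 v=0
  t=1 PE[0][1]: acc=63 h=9 v=7
  t=2 PE[0][1]: acc=71 h=1 v=8
  t=3 PE[0][1]: acc=103 h=4 v=8
RS [3×3] PE[0][1] across cycles:
  t=0 PE[0][1]: acc=0 h=0 v=0
  t=1 PE[0][1]: acc=74 h=74 v=2
  t=2 PE[0][1]: acc=71 h=71 v=8
  t=3 PE[0][1]: acc=0 h=0 v=0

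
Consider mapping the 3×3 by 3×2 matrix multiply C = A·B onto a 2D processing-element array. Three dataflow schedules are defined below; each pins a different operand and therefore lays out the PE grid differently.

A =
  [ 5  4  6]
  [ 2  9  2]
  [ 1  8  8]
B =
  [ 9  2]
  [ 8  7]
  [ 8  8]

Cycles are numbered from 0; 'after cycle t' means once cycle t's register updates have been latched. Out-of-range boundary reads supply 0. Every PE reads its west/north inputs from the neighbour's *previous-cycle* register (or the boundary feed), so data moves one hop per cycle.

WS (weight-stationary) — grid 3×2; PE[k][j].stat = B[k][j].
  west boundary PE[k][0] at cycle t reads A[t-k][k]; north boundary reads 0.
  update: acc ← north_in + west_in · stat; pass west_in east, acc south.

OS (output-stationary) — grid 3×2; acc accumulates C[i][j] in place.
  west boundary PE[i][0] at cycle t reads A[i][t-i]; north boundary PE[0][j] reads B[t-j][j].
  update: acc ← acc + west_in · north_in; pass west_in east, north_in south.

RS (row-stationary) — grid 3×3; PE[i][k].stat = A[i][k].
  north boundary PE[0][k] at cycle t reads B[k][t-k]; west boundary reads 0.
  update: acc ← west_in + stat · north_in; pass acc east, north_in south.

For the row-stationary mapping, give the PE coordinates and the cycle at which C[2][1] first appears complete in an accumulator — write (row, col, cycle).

RS — PE[2][2] is where C[2][1] collects:
  cycle 0: PE[2][2] → acc 0, east 0, south 0
  cycle 1: PE[2][2] → acc 0, east 0, south 0
  cycle 2: PE[2][2] → acc 0, east 0, south 0
  cycle 3: PE[2][2] → acc 0, east 0, south 0
  cycle 4: PE[2][2] → acc 137, east 137, south 8
  cycle 5: PE[2][2] → acc 122, east 122, south 8

(row, col, cycle) = (2, 2, 5)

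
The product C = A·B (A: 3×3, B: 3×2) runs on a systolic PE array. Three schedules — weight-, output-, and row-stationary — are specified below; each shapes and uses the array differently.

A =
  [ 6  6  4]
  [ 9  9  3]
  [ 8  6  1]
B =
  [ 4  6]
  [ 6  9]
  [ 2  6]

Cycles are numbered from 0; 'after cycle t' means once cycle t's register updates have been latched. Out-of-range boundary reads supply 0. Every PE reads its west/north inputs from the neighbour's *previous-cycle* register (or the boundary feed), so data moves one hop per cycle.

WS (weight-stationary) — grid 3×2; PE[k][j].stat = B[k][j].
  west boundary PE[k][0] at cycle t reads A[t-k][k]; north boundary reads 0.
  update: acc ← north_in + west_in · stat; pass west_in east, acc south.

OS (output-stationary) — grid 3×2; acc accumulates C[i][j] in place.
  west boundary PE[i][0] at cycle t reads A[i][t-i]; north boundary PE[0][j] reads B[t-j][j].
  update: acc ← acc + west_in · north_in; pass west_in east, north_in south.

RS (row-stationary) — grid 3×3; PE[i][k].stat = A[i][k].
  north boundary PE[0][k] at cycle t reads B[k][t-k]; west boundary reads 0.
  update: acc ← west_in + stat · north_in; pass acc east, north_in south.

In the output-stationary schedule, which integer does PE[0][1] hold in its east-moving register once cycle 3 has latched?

register = 4

OS 3×2: PE[0][1] cycle-by-cycle (with neighbour feeds):
  step 0 · PE0,0: acc=24; fwd→6 fwd↓4
  step 0 · PE0,1: acc=0; fwd→0 fwd↓0
  step 1 · PE0,0: acc=60; fwd→6 fwd↓6
  step 1 · PE0,1: acc=36; fwd→6 fwd↓6
  step 2 · PE0,0: acc=68; fwd→4 fwd↓2
  step 2 · PE0,1: acc=90; fwd→6 fwd↓9
  step 3 · PE0,0: acc=68; fwd→0 fwd↓0
  step 3 · PE0,1: acc=114; fwd→4 fwd↓6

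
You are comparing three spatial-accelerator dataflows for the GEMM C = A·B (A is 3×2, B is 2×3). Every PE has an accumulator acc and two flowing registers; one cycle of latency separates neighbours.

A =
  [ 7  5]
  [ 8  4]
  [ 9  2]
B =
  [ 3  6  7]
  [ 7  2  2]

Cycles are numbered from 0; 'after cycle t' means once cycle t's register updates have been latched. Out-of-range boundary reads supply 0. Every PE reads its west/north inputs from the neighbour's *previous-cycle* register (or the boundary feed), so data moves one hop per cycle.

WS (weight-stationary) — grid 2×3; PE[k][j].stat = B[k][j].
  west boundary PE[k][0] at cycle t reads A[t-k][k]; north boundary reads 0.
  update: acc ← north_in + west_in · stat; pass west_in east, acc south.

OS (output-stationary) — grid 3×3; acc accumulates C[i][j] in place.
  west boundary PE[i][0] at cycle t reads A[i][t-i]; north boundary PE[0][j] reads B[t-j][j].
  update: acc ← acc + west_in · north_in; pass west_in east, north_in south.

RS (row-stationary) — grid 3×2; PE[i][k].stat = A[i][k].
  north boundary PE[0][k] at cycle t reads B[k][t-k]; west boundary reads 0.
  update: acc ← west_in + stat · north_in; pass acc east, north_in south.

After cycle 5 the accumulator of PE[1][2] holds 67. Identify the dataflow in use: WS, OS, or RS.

dataflow = WS

WS [2×3] PE[1][2] across cycles:
  after 0 — PE[1][2] acc=0, pass-E 0, pass-S 0
  after 1 — PE[1][2] acc=0, pass-E 0, pass-S 0
  after 2 — PE[1][2] acc=0, pass-E 0, pass-S 0
  after 3 — PE[1][2] acc=59, pass-E 5, pass-S 59
  after 4 — PE[1][2] acc=64, pass-E 4, pass-S 64
  after 5 — PE[1][2] acc=67, pass-E 2, pass-S 67
OS [3×3] PE[1][2] across cycles:
  after 0 — PE[1][2] acc=0, pass-E 0, pass-S 0
  after 1 — PE[1][2] acc=0, pass-E 0, pass-S 0
  after 2 — PE[1][2] acc=0, pass-E 0, pass-S 0
  after 3 — PE[1][2] acc=56, pass-E 8, pass-S 7
  after 4 — PE[1][2] acc=64, pass-E 4, pass-S 2
  after 5 — PE[1][2] acc=64, pass-E 0, pass-S 0
— RS: 3×2 array has no PE[1][2].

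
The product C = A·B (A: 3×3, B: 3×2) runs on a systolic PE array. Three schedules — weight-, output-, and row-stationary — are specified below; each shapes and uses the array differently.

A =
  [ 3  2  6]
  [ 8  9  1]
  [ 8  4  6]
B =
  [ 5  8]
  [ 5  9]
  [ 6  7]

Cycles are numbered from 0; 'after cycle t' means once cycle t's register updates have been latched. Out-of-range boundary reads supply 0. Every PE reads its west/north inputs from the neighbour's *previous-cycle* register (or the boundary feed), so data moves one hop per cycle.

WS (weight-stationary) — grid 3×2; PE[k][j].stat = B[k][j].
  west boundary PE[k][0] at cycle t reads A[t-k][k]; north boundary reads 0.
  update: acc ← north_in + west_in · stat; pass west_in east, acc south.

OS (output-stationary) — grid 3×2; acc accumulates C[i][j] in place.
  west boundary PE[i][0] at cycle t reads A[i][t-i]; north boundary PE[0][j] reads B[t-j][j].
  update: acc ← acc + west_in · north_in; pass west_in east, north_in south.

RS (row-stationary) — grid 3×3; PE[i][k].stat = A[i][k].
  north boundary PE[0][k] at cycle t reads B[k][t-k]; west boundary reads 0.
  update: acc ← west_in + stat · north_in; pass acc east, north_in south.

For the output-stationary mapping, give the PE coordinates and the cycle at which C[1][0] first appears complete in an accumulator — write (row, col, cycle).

(row, col, cycle) = (1, 0, 3)

Under OS, C[1][0] lands at PE[1][0]:
  [0] (1,0) acc=0 (h:0 v:0)
  [1] (1,0) acc=40 (h:8 v:5)
  [2] (1,0) acc=85 (h:9 v:5)
  [3] (1,0) acc=91 (h:1 v:6)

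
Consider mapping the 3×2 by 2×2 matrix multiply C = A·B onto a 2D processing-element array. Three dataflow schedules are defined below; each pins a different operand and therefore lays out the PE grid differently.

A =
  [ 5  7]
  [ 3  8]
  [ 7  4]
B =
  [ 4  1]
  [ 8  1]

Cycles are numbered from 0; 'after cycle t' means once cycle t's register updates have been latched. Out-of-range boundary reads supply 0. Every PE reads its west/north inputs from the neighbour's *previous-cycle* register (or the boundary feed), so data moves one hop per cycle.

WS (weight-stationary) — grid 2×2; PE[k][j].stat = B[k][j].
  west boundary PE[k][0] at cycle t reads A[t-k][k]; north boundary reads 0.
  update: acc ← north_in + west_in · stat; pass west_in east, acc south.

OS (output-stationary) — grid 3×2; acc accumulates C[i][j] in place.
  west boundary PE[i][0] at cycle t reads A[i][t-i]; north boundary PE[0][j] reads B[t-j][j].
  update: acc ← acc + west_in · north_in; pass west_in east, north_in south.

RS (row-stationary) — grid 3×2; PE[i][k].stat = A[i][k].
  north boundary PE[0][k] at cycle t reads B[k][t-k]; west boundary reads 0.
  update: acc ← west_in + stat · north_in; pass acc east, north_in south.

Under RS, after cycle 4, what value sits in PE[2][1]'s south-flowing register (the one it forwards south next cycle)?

RS on a 3×2 grid — tracing PE[2][1] and its feeders:
  cycle 0: PE[1][1] → acc 0, east 0, south 0
  cycle 0: PE[2][0] → acc 0, east 0, south 0
  cycle 0: PE[2][1] → acc 0, east 0, south 0
  cycle 1: PE[1][1] → acc 0, east 0, south 0
  cycle 1: PE[2][0] → acc 0, east 0, south 0
  cycle 1: PE[2][1] → acc 0, east 0, south 0
  cycle 2: PE[1][1] → acc 76, east 76, south 8
  cycle 2: PE[2][0] → acc 28, east 28, south 4
  cycle 2: PE[2][1] → acc 0, east 0, south 0
  cycle 3: PE[1][1] → acc 11, east 11, south 1
  cycle 3: PE[2][0] → acc 7, east 7, south 1
  cycle 3: PE[2][1] → acc 60, east 60, south 8
  cycle 4: PE[1][1] → acc 0, east 0, south 0
  cycle 4: PE[2][0] → acc 0, east 0, south 0
  cycle 4: PE[2][1] → acc 11, east 11, south 1

register = 1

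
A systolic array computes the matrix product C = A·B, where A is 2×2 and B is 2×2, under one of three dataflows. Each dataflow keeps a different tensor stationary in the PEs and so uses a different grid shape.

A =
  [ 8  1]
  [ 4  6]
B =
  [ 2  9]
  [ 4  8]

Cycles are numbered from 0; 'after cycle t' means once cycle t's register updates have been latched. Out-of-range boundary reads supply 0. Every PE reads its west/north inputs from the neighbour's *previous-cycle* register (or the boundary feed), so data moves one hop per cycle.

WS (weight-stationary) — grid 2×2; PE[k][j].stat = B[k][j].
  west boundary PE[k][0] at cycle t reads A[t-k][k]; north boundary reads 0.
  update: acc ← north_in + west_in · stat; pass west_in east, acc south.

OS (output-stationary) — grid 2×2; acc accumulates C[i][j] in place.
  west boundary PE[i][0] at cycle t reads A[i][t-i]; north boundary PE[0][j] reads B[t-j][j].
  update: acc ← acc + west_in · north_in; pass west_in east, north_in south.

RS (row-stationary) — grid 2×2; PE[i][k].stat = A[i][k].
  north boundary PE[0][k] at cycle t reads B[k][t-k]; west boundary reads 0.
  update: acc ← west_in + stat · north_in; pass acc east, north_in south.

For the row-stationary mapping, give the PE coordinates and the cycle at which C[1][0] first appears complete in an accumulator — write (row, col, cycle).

RS — PE[1][1] is where C[1][0] collects:
  t=0 PE[1][1]: acc=0 h=0 v=0
  t=1 PE[1][1]: acc=0 h=0 v=0
  t=2 PE[1][1]: acc=32 h=32 v=4

(row, col, cycle) = (1, 1, 2)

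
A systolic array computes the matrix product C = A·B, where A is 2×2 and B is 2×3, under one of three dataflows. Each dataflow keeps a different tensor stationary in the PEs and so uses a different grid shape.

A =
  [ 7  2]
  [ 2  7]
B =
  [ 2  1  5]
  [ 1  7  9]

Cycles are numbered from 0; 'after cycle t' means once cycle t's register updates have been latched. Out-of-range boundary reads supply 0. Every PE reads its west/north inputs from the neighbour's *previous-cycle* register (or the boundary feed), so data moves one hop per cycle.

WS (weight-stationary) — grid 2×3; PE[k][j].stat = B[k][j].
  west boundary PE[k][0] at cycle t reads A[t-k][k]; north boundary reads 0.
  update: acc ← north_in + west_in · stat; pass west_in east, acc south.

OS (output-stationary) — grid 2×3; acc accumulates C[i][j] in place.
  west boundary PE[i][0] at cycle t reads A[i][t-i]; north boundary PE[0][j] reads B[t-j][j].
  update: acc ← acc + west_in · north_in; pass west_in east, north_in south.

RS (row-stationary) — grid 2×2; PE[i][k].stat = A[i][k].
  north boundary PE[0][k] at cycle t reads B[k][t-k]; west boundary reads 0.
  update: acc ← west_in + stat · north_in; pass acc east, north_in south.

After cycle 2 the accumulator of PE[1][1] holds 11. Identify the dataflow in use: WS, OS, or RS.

dataflow = RS

— WS: 2×3; PE[1][1] trace:
  [0] (1,1) acc=0 (h:0 v:0)
  [1] (1,1) acc=0 (h:0 v:0)
  [2] (1,1) acc=21 (h:2 v:21)
— OS: 2×3; PE[1][1] trace:
  [0] (1,1) acc=0 (h:0 v:0)
  [1] (1,1) acc=0 (h:0 v:0)
  [2] (1,1) acc=2 (h:2 v:1)
— RS: 2×2; PE[1][1] trace:
  [0] (1,1) acc=0 (h:0 v:0)
  [1] (1,1) acc=0 (h:0 v:0)
  [2] (1,1) acc=11 (h:11 v:1)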